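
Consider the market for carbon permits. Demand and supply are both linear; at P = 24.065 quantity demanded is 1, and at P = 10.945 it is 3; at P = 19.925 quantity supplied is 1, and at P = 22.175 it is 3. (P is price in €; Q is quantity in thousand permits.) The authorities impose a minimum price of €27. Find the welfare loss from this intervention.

€3.74 thousand

Demand slope = (10.945 − 24.065)/(3 − 1) = −6.56, so P = 30.625 − 6.56Q.
Supply slope = (22.175 − 19.925)/(3 − 1) = 1.125, so P = 18.8 + 1.125Q.
Competitive equilibrium: 30.625 − 6.56Q = 18.8 + 1.125Q → Q* = 1.5387, P* = 20.5311.
At the floor P = 27, quantity demanded = (30.625 − 27)/6.56 = 0.5526.
Sellers' marginal cost at Q' = 0.5526: 18.8 + 1.125·0.5526 = 19.4217.
ΔQ = 1.5387 − 0.5526 = 0.9861; wedge = 27 − 19.4217 = 7.5783.
Deadweight loss = ½ × 0.9861 × 7.5783 = €3.74 thousand.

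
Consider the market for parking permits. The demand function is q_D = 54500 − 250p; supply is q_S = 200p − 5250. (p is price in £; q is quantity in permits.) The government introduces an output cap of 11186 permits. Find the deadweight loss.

In inverse form: demand p = 218 − 0.004q, supply p = 26.25 + 0.005q.
Competitive equilibrium: 218 − 0.004q = 26.25 + 0.005q → q* = 21305.5556, p* = 132.7778.
At q = 11186: demand price = 218 − 0.004·11186 = 173.256; supply price = 26.25 + 0.005·11186 = 82.18.
Δq = 21305.5556 − 11186 = 10119.5556; wedge = 173.256 − 82.18 = 91.076.
Deadweight loss = ½ × 10119.5556 × 91.076 = £460824.32.

£460824.32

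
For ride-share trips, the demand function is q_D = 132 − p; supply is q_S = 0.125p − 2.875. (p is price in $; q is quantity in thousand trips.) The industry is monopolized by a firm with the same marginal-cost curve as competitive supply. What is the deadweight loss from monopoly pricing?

In inverse form: demand p = 132 − q, supply p = 23 + 8q.
Competitive equilibrium: 132 − q = 23 + 8q → q* = 12.1111, p* = 119.8889.
Marginal revenue: MR = 132 − 2q. Set MR = MC: 132 − 2q = 23 + 8q → q_m = 10.9.
Price p_m = 132 − 1·10.9 = 121.1; MC(q_m) = 23 + 8·10.9 = 110.2.
Competitive q* = 12.1111, so Δq = 1.2111; wedge = 121.1 − 110.2 = 10.9.
Welfare loss = ½ × 1.2111 × 10.9 = $6.60 thousand.

$6.60 thousand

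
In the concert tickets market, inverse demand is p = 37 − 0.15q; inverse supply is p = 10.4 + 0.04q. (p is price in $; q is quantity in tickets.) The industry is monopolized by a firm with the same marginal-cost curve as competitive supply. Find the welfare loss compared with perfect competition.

$362.41

Competitive equilibrium: 37 − 0.15q = 10.4 + 0.04q → q* = 140, p* = 16.
Marginal revenue: MR = 37 − 0.3q. Set MR = MC: 37 − 0.3q = 10.4 + 0.04q → q_m = 78.2353.
Price p_m = 37 − 0.15·78.2353 = 25.2647; MC(q_m) = 10.4 + 0.04·78.2353 = 13.5294.
Competitive q* = 140, so Δq = 61.7647; wedge = 25.2647 − 13.5294 = 11.7353.
Deadweight loss = ½ × 61.7647 × 11.7353 = $362.41.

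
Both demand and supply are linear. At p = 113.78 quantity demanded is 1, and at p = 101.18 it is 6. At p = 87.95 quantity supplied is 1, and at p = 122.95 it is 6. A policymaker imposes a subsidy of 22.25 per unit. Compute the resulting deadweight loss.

26

Demand slope = (101.18 − 113.78)/(6 − 1) = −2.52, so p = 116.3 − 2.52q.
Supply slope = (122.95 − 87.95)/(6 − 1) = 7, so p = 80.95 + 7q.
Competitive equilibrium: 116.3 − 2.52q = 80.95 + 7q → q* = 3.7132, p* = 106.9426.
The subsidy lowers effective supply by 22.25: p = 58.7 + 7q.
New quantity: 116.3 − 2.52q = 58.7 + 7q → q' = 6.0504.
Overproduction Δq = 6.0504 − 3.7132 = 2.3372; wedge = subsidy = 22.25.
Welfare loss = ½ × 2.3372 × 22.25 = 26.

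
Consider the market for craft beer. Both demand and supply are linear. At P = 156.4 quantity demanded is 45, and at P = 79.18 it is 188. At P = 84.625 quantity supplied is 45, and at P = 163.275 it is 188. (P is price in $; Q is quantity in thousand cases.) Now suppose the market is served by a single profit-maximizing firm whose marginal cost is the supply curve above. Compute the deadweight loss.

Demand slope = (79.18 − 156.4)/(188 − 45) = −0.54, so P = 180.7 − 0.54Q.
Supply slope = (163.275 − 84.625)/(188 − 45) = 0.55, so P = 59.875 + 0.55Q.
Competitive equilibrium: 180.7 − 0.54Q = 59.875 + 0.55Q → Q* = 110.8486, P* = 120.8417.
Marginal revenue: MR = 180.7 − 1.08Q. Set MR = MC: 180.7 − 1.08Q = 59.875 + 0.55Q → Q_m = 74.1258.
Price P_m = 180.7 − 0.54·74.1258 = 140.6721; MC(Q_m) = 59.875 + 0.55·74.1258 = 100.6442.
Competitive Q* = 110.8486, so ΔQ = 36.7228; wedge = 140.6721 − 100.6442 = 40.0279.
Welfare loss = ½ × 36.7228 × 40.0279 = $734.97 thousand.

$734.97 thousand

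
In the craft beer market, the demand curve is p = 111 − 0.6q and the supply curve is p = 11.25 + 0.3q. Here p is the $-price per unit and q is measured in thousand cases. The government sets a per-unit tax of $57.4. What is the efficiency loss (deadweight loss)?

$1830.42 thousand

Competitive equilibrium: 111 − 0.6q = 11.25 + 0.3q → q* = 110.8333, p* = 44.5.
With the tax, the buyer price exceeds the seller price by 57.4: (111 − 0.6q) − (11.25 + 0.3q) = 57.4 → q' = 47.0556.
Δq = 110.8333 − 47.0556 = 63.7777; the wedge equals the tax, 57.4.
Welfare loss = ½ × 63.7777 × 57.4 = $1830.42 thousand.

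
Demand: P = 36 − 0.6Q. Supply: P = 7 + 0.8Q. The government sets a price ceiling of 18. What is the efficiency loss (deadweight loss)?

33.95

Competitive equilibrium: 36 − 0.6Q = 7 + 0.8Q → Q* = 20.7143, P* = 23.5714.
At the ceiling P = 18, quantity supplied = (18 − 7)/0.8 = 13.75.
Willingness to pay at Q' = 13.75: 36 − 0.6·13.75 = 27.75.
ΔQ = 20.7143 − 13.75 = 6.9643; wedge = 27.75 − 18 = 9.75.
DWL = ½ × 6.9643 × 9.75 = 33.95.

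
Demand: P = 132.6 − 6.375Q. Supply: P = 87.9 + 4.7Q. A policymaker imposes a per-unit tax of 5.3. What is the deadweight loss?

1.27

Competitive equilibrium: 132.6 − 6.375Q = 87.9 + 4.7Q → Q* = 4.0361, P* = 106.8698.
With the tax, the buyer price exceeds the seller price by 5.3: (132.6 − 6.375Q) − (87.9 + 4.7Q) = 5.3 → Q' = 3.5576.
ΔQ = 4.0361 − 3.5576 = 0.4785; the wedge equals the tax, 5.3.
Deadweight loss = ½ × 0.4785 × 5.3 = 1.27.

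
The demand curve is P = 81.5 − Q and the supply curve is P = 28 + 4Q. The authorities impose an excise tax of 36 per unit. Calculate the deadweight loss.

129.60

Competitive equilibrium: 81.5 − Q = 28 + 4Q → Q* = 10.7, P* = 70.8.
With the tax, the buyer price exceeds the seller price by 36: (81.5 − Q) − (28 + 4Q) = 36 → Q' = 3.5.
ΔQ = 10.7 − 3.5 = 7.2; the wedge equals the tax, 36.
Deadweight loss = ½ × 7.2 × 36 = 129.60.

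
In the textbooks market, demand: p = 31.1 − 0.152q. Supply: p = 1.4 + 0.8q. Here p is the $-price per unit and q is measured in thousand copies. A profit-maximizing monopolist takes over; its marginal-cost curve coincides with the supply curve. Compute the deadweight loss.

Competitive equilibrium: 31.1 − 0.152q = 1.4 + 0.8q → q* = 31.1975, p* = 26.358.
Marginal revenue: MR = 31.1 − 0.304q. Set MR = MC: 31.1 − 0.304q = 1.4 + 0.8q → q_m = 26.9022.
Price p_m = 31.1 − 0.152·26.9022 = 27.0109; MC(q_m) = 1.4 + 0.8·26.9022 = 22.9218.
Competitive q* = 31.1975, so Δq = 4.2953; wedge = 27.0109 − 22.9218 = 4.0891.
Deadweight loss = ½ × 4.2953 × 4.0891 = $8.78 thousand.

$8.78 thousand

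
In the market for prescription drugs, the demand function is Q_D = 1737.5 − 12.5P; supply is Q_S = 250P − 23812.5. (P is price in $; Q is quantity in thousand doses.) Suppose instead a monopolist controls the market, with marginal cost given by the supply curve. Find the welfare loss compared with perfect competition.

$2711.06 thousand

In inverse form: demand P = 139 − 0.08Q, supply P = 95.25 + 0.004Q.
Competitive equilibrium: 139 − 0.08Q = 95.25 + 0.004Q → Q* = 520.83333, P* = 97.33333.
Marginal revenue: MR = 139 − 0.16Q. Set MR = MC: 139 − 0.16Q = 95.25 + 0.004Q → Q_m = 266.76829.
Price P_m = 139 − 0.08·266.76829 = 117.65854; MC(Q_m) = 95.25 + 0.004·266.76829 = 96.31707.
Competitive Q* = 520.83333, so ΔQ = 254.06504; wedge = 117.65854 − 96.31707 = 21.34147.
The triangle = ½ × 254.06504 × 21.34147 = $2711.06 thousand.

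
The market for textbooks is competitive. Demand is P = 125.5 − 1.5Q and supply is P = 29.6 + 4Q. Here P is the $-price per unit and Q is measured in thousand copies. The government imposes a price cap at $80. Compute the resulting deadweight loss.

$64.32 thousand

Competitive equilibrium: 125.5 − 1.5Q = 29.6 + 4Q → Q* = 17.4364, P* = 99.3455.
At the ceiling P = 80, quantity supplied = (80 − 29.6)/4 = 12.6.
Willingness to pay at Q' = 12.6: 125.5 − 1.5·12.6 = 106.6.
ΔQ = 17.4364 − 12.6 = 4.8364; wedge = 106.6 − 80 = 26.6.
DWL = ½ × 4.8364 × 26.6 = $64.32 thousand.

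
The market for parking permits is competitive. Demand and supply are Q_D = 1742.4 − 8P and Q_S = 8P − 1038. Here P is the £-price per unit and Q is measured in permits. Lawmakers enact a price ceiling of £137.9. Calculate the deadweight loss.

In inverse form: demand P = 217.8 − 0.125Q, supply P = 129.75 + 0.125Q.
Competitive equilibrium: 217.8 − 0.125Q = 129.75 + 0.125Q → Q* = 352.2, P* = 173.775.
At the ceiling P = 137.9, quantity supplied = (137.9 − 129.75)/0.125 = 65.2.
Willingness to pay at Q' = 65.2: 217.8 − 0.125·65.2 = 209.65.
ΔQ = 352.2 − 65.2 = 287; wedge = 209.65 − 137.9 = 71.75.
The triangle = ½ × 287 × 71.75 = £10296.125.

£10296.125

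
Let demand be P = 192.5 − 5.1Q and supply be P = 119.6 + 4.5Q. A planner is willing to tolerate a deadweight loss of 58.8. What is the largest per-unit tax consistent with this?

33.6

Competitive equilibrium: 192.5 − 5.1Q = 119.6 + 4.5Q → Q* = 7.5938, P* = 153.7719.
A tax t gives ΔQ = t/9.6 and wedge t, so DWL = t²/19.2.
t²/19.2 = 58.8 → t² = 1128.96 → t = 33.6.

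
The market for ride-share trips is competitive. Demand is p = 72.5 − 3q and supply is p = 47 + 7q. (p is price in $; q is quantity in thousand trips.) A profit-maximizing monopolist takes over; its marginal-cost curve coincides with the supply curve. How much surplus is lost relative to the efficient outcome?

$1.73 thousand

Competitive equilibrium: 72.5 − 3q = 47 + 7q → q* = 2.55, p* = 64.85.
Marginal revenue: MR = 72.5 − 6q. Set MR = MC: 72.5 − 6q = 47 + 7q → q_m = 1.9615.
Price p_m = 72.5 − 3·1.9615 = 66.6155; MC(q_m) = 47 + 7·1.9615 = 60.7305.
Competitive q* = 2.55, so Δq = 0.5885; wedge = 66.6155 − 60.7305 = 5.885.
Welfare loss = ½ × 0.5885 × 5.885 = $1.73 thousand.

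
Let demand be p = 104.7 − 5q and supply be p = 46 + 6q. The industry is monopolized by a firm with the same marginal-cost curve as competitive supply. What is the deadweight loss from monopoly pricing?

15.30

Competitive equilibrium: 104.7 − 5q = 46 + 6q → q* = 5.33636, p* = 78.01818.
Marginal revenue: MR = 104.7 − 10q. Set MR = MC: 104.7 − 10q = 46 + 6q → q_m = 3.66875.
Price p_m = 104.7 − 5·3.66875 = 86.35625; MC(q_m) = 46 + 6·3.66875 = 68.0125.
Competitive q* = 5.33636, so Δq = 1.66761; wedge = 86.35625 − 68.0125 = 18.34375.
DWL = ½ × 1.66761 × 18.34375 = 15.30.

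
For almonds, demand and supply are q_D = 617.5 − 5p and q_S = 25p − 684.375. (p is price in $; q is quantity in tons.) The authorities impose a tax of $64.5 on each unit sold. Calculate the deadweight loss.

$8667.19

In inverse form: demand p = 123.5 − 0.2q, supply p = 27.375 + 0.04q.
Competitive equilibrium: 123.5 − 0.2q = 27.375 + 0.04q → q* = 400.5208, p* = 43.3958.
With the tax, the buyer price exceeds the seller price by 64.5: (123.5 − 0.2q) − (27.375 + 0.04q) = 64.5 → q' = 131.7708.
Δq = 400.5208 − 131.7708 = 268.75; the wedge equals the tax, 64.5.
DWL = ½ × 268.75 × 64.5 = $8667.19.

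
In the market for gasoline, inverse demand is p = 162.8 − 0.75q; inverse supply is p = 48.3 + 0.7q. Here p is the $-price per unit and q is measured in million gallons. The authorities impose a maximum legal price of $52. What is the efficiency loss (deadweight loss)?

Competitive equilibrium: 162.8 − 0.75q = 48.3 + 0.7q → q* = 78.9655, p* = 103.5759.
At the ceiling p = 52, quantity supplied = (52 − 48.3)/0.7 = 5.2857.
Willingness to pay at q' = 5.2857: 162.8 − 0.75·5.2857 = 158.8357.
Δq = 78.9655 − 5.2857 = 73.6798; wedge = 158.8357 − 52 = 106.8357.
Deadweight loss = ½ × 73.6798 × 106.8357 = $3935.82 million.

$3935.82 million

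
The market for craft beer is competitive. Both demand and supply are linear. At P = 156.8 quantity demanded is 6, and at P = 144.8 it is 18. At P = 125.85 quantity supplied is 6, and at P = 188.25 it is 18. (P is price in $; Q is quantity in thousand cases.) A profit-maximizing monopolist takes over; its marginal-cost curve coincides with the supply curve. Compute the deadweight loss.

$7.23 thousand

Demand slope = (144.8 − 156.8)/(18 − 6) = −1, so P = 162.8 − Q.
Supply slope = (188.25 − 125.85)/(18 − 6) = 5.2, so P = 94.65 + 5.2Q.
Competitive equilibrium: 162.8 − Q = 94.65 + 5.2Q → Q* = 10.99194, P* = 151.80806.
Marginal revenue: MR = 162.8 − 2Q. Set MR = MC: 162.8 − 2Q = 94.65 + 5.2Q → Q_m = 9.46528.
Price P_m = 162.8 − 1·9.46528 = 153.33472; MC(Q_m) = 94.65 + 5.2·9.46528 = 143.86946.
Competitive Q* = 10.99194, so ΔQ = 1.52666; wedge = 153.33472 − 143.86946 = 9.46526.
DWL = ½ × 1.52666 × 9.46526 = $7.23 thousand.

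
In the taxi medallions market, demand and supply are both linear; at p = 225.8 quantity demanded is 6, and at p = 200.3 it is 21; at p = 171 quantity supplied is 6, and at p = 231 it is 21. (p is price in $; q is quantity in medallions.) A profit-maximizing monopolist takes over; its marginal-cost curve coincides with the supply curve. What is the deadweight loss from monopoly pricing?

$36.67

Demand slope = (200.3 − 225.8)/(21 − 6) = −1.7, so p = 236 − 1.7q.
Supply slope = (231 − 171)/(21 − 6) = 4, so p = 147 + 4q.
Competitive equilibrium: 236 − 1.7q = 147 + 4q → q* = 15.614, p* = 209.4561.
Marginal revenue: MR = 236 − 3.4q. Set MR = MC: 236 − 3.4q = 147 + 4q → q_m = 12.027.
Price p_m = 236 − 1.7·12.027 = 215.5541; MC(q_m) = 147 + 4·12.027 = 195.108.
Competitive q* = 15.614, so Δq = 3.587; wedge = 215.5541 − 195.108 = 20.4461.
DWL = ½ × 3.587 × 20.4461 = $36.67.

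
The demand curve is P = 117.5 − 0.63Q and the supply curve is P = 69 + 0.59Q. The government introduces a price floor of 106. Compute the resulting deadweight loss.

Competitive equilibrium: 117.5 − 0.63Q = 69 + 0.59Q → Q* = 39.7541, P* = 92.45492.
At the floor P = 106, quantity demanded = (117.5 − 106)/0.63 = 18.25397.
Sellers' marginal cost at Q' = 18.25397: 69 + 0.59·18.25397 = 79.76984.
ΔQ = 39.7541 − 18.25397 = 21.50013; wedge = 106 − 79.76984 = 26.23016.
Deadweight loss = ½ × 21.50013 × 26.23016 = 281.98.

281.98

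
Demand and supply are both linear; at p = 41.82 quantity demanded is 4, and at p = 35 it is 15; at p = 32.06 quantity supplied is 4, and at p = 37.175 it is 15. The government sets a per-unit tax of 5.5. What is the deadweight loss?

13.94

Demand slope = (35 − 41.82)/(15 − 4) = −0.62, so p = 44.3 − 0.62q.
Supply slope = (37.175 − 32.06)/(15 − 4) = 0.465, so p = 30.2 + 0.465q.
Competitive equilibrium: 44.3 − 0.62q = 30.2 + 0.465q → q* = 12.9954, p* = 36.2429.
With the tax, the buyer price exceeds the seller price by 5.5: (44.3 − 0.62q) − (30.2 + 0.465q) = 5.5 → q' = 7.9263.
Δq = 12.9954 − 7.9263 = 5.0691; the wedge equals the tax, 5.5.
Deadweight loss = ½ × 5.0691 × 5.5 = 13.94.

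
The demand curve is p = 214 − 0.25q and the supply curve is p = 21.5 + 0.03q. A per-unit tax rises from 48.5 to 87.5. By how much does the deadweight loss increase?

Competitive equilibrium: 214 − 0.25q = 21.5 + 0.03q → q* = 687.5, p* = 42.125.
For a per-unit tax t: Δq = t/0.28, so DWL = ½·t·(t/0.28) = t²/0.56.
At t = 48.5: DWL = 4200.446. At t = 87.5: DWL = 13671.875.
Increase = 13671.875 − 4200.446 = 9471.43.

9471.43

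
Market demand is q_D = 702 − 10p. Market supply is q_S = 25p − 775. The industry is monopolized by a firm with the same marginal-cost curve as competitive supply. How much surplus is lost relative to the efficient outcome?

952.78

In inverse form: demand p = 70.2 − 0.1q, supply p = 31 + 0.04q.
Competitive equilibrium: 70.2 − 0.1q = 31 + 0.04q → q* = 280, p* = 42.2.
Marginal revenue: MR = 70.2 − 0.2q. Set MR = MC: 70.2 − 0.2q = 31 + 0.04q → q_m = 163.3333.
Price p_m = 70.2 − 0.1·163.3333 = 53.8667; MC(q_m) = 31 + 0.04·163.3333 = 37.5333.
Competitive q* = 280, so Δq = 116.6667; wedge = 53.8667 − 37.5333 = 16.3334.
The triangle = ½ × 116.6667 × 16.3334 = 952.78.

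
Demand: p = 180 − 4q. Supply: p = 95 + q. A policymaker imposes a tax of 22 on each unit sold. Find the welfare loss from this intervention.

Competitive equilibrium: 180 − 4q = 95 + q → q* = 17, p* = 112.
With the tax, the buyer price exceeds the seller price by 22: (180 − 4q) − (95 + q) = 22 → q' = 12.6.
Δq = 17 − 12.6 = 4.4; the wedge equals the tax, 22.
Welfare loss = ½ × 4.4 × 22 = 48.40.

48.40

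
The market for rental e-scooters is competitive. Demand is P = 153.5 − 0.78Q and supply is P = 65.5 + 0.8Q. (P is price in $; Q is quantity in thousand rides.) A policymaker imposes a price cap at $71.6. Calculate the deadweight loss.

Competitive equilibrium: 153.5 − 0.78Q = 65.5 + 0.8Q → Q* = 55.6962, P* = 110.057.
At the ceiling P = 71.6, quantity supplied = (71.6 − 65.5)/0.8 = 7.625.
Willingness to pay at Q' = 7.625: 153.5 − 0.78·7.625 = 147.5525.
ΔQ = 55.6962 − 7.625 = 48.0712; wedge = 147.5525 − 71.6 = 75.9525.
The triangle = ½ × 48.0712 × 75.9525 = $1825.56 thousand.

$1825.56 thousand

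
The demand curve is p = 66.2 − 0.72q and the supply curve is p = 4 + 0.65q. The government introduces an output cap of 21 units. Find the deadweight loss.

407.87

Competitive equilibrium: 66.2 − 0.72q = 4 + 0.65q → q* = 45.4015, p* = 33.5109.
At q = 21: demand price = 66.2 − 0.72·21 = 51.08; supply price = 4 + 0.65·21 = 17.65.
Δq = 45.4015 − 21 = 24.4015; wedge = 51.08 − 17.65 = 33.43.
Welfare loss = ½ × 24.4015 × 33.43 = 407.87.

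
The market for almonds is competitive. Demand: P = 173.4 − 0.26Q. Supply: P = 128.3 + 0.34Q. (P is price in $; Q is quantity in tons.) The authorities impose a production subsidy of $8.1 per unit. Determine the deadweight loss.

Competitive equilibrium: 173.4 − 0.26Q = 128.3 + 0.34Q → Q* = 75.1667, P* = 153.8567.
The subsidy lowers effective supply by 8.1: P = 120.2 + 0.34Q.
New quantity: 173.4 − 0.26Q = 120.2 + 0.34Q → Q' = 88.6667.
Overproduction ΔQ = 88.6667 − 75.1667 = 13.5; wedge = subsidy = 8.1.
DWL = ½ × 13.5 × 8.1 = $54.675.

$54.675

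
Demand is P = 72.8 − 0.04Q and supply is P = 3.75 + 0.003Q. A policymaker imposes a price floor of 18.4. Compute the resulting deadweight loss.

1299.13

Competitive equilibrium: 72.8 − 0.04Q = 3.75 + 0.003Q → Q* = 1605.814, P* = 8.5674.
At the floor P = 18.4, quantity demanded = (72.8 − 18.4)/0.04 = 1360.
Sellers' marginal cost at Q' = 1360: 3.75 + 0.003·1360 = 7.83.
ΔQ = 1605.814 − 1360 = 245.814; wedge = 18.4 − 7.83 = 10.57.
Deadweight loss = ½ × 245.814 × 10.57 = 1299.13.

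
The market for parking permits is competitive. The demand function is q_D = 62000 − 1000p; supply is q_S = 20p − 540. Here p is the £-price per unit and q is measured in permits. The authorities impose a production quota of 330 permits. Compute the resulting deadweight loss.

£3236.75

In inverse form: demand p = 62 − 0.001q, supply p = 27 + 0.05q.
Competitive equilibrium: 62 − 0.001q = 27 + 0.05q → q* = 686.2745, p* = 61.3137.
At q = 330: demand price = 62 − 0.001·330 = 61.67; supply price = 27 + 0.05·330 = 43.5.
Δq = 686.2745 − 330 = 356.2745; wedge = 61.67 − 43.5 = 18.17.
The triangle = ½ × 356.2745 × 18.17 = £3236.75.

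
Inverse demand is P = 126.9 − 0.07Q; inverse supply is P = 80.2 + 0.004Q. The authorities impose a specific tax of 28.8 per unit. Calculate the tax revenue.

6966.49

Competitive equilibrium: 126.9 − 0.07Q = 80.2 + 0.004Q → Q* = 631.0811, P* = 82.7243.
With the tax, the buyer price exceeds the seller price by 28.8: (126.9 − 0.07Q) − (80.2 + 0.004Q) = 28.8 → Q' = 241.8919.
Tax revenue = 28.8 × 241.8919 = 6966.49.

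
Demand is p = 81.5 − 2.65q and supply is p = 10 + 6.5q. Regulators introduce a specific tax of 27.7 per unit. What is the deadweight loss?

41.93

Competitive equilibrium: 81.5 − 2.65q = 10 + 6.5q → q* = 7.8142, p* = 60.7923.
With the tax, the buyer price exceeds the seller price by 27.7: (81.5 − 2.65q) − (10 + 6.5q) = 27.7 → q' = 4.7869.
Δq = 7.8142 − 4.7869 = 3.0273; the wedge equals the tax, 27.7.
Deadweight loss = ½ × 3.0273 × 27.7 = 41.93.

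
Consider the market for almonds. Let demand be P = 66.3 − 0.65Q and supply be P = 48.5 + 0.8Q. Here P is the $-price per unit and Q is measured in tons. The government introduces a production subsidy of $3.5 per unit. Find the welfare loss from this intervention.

$4.22

Competitive equilibrium: 66.3 − 0.65Q = 48.5 + 0.8Q → Q* = 12.2759, P* = 58.3207.
The subsidy lowers effective supply by 3.5: P = 45 + 0.8Q.
New quantity: 66.3 − 0.65Q = 45 + 0.8Q → Q' = 14.6897.
Overproduction ΔQ = 14.6897 − 12.2759 = 2.4138; wedge = subsidy = 3.5.
Welfare loss = ½ × 2.4138 × 3.5 = $4.22.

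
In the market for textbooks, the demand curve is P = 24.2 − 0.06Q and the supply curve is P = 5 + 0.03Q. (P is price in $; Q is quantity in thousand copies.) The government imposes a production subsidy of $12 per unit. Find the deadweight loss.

$800 thousand

Competitive equilibrium: 24.2 − 0.06Q = 5 + 0.03Q → Q* = 213.3333, P* = 11.4.
The subsidy lowers effective supply by 12: P = 0.03Q − 7.
New quantity: 24.2 − 0.06Q = 0.03Q − 7 → Q' = 346.6667.
Overproduction ΔQ = 346.6667 − 213.3333 = 133.3334; wedge = subsidy = 12.
DWL = ½ × 133.3334 × 12 = $800 thousand.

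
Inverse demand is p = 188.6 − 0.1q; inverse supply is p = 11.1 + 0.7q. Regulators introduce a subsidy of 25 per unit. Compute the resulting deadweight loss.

390.625

Competitive equilibrium: 188.6 − 0.1q = 11.1 + 0.7q → q* = 221.875, p* = 166.4125.
The subsidy lowers effective supply by 25: p = 0.7q − 13.9.
New quantity: 188.6 − 0.1q = 0.7q − 13.9 → q' = 253.125.
Overproduction Δq = 253.125 − 221.875 = 31.25; wedge = subsidy = 25.
The triangle = ½ × 31.25 × 25 = 390.625.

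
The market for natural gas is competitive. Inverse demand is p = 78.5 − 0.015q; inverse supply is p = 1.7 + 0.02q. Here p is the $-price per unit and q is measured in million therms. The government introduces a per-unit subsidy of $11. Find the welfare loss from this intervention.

$1728.57 million

Competitive equilibrium: 78.5 − 0.015q = 1.7 + 0.02q → q* = 2194.2857, p* = 45.5857.
The subsidy lowers effective supply by 11: p = 0.02q − 9.3.
New quantity: 78.5 − 0.015q = 0.02q − 9.3 → q' = 2508.5714.
Overproduction Δq = 2508.5714 − 2194.2857 = 314.2857; wedge = subsidy = 11.
DWL = ½ × 314.2857 × 11 = $1728.57 million.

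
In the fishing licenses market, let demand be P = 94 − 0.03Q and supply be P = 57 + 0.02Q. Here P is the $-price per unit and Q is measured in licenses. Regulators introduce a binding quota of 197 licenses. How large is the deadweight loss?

Competitive equilibrium: 94 − 0.03Q = 57 + 0.02Q → Q* = 740, P* = 71.8.
At Q = 197: demand price = 94 − 0.03·197 = 88.09; supply price = 57 + 0.02·197 = 60.94.
ΔQ = 740 − 197 = 543; wedge = 88.09 − 60.94 = 27.15.
Deadweight loss = ½ × 543 × 27.15 = $7371.225.

$7371.225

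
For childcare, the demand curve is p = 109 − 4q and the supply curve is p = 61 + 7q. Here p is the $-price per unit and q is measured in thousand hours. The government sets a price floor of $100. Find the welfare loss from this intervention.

Competitive equilibrium: 109 − 4q = 61 + 7q → q* = 4.3636, p* = 91.5455.
At the floor p = 100, quantity demanded = (109 − 100)/4 = 2.25.
Sellers' marginal cost at q' = 2.25: 61 + 7·2.25 = 76.75.
Δq = 4.3636 − 2.25 = 2.1136; wedge = 100 − 76.75 = 23.25.
DWL = ½ × 2.1136 × 23.25 = $24.57 thousand.

$24.57 thousand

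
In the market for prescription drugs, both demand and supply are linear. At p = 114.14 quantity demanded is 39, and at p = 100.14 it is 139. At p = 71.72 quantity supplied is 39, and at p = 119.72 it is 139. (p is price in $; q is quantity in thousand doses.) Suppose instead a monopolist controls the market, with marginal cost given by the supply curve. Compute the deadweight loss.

Demand slope = (100.14 − 114.14)/(139 − 39) = −0.14, so p = 119.6 − 0.14q.
Supply slope = (119.72 − 71.72)/(139 − 39) = 0.48, so p = 53 + 0.48q.
Competitive equilibrium: 119.6 − 0.14q = 53 + 0.48q → q* = 107.4194, p* = 104.5613.
Marginal revenue: MR = 119.6 − 0.28q. Set MR = MC: 119.6 − 0.28q = 53 + 0.48q → q_m = 87.6316.
Price p_m = 119.6 − 0.14·87.6316 = 107.3316; MC(q_m) = 53 + 0.48·87.6316 = 95.0632.
Competitive q* = 107.4194, so Δq = 19.7878; wedge = 107.3316 − 95.0632 = 12.2684.
Welfare loss = ½ × 19.7878 × 12.2684 = $121.38 thousand.

$121.38 thousand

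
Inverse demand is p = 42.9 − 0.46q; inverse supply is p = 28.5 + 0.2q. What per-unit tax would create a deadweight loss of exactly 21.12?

5.28

Competitive equilibrium: 42.9 − 0.46q = 28.5 + 0.2q → q* = 21.8182, p* = 32.8636.
A tax t gives Δq = t/0.66 and wedge t, so DWL = t²/1.32.
t²/1.32 = 21.12 → t² = 27.8784 → t = 5.28.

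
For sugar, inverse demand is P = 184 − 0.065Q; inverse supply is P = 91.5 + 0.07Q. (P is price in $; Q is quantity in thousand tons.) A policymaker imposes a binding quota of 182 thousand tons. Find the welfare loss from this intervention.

Competitive equilibrium: 184 − 0.065Q = 91.5 + 0.07Q → Q* = 685.18519, P* = 139.46296.
At Q = 182: demand price = 184 − 0.065·182 = 172.17; supply price = 91.5 + 0.07·182 = 104.24.
ΔQ = 685.18519 − 182 = 503.18519; wedge = 172.17 − 104.24 = 67.93.
The triangle = ½ × 503.18519 × 67.93 = $17090.68 thousand.

$17090.68 thousand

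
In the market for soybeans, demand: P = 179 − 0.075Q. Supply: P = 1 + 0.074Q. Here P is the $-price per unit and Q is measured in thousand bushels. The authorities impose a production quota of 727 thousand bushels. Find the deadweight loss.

$16291.56 thousand

Competitive equilibrium: 179 − 0.075Q = 1 + 0.074Q → Q* = 1194.6309, P* = 89.4027.
At Q = 727: demand price = 179 − 0.075·727 = 124.475; supply price = 1 + 0.074·727 = 54.798.
ΔQ = 1194.6309 − 727 = 467.6309; wedge = 124.475 − 54.798 = 69.677.
DWL = ½ × 467.6309 × 69.677 = $16291.56 thousand.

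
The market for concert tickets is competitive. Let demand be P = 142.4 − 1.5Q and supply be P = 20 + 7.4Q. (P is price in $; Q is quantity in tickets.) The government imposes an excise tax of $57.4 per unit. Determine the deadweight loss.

$185.10

Competitive equilibrium: 142.4 − 1.5Q = 20 + 7.4Q → Q* = 13.7528, P* = 121.7708.
With the tax, the buyer price exceeds the seller price by 57.4: (142.4 − 1.5Q) − (20 + 7.4Q) = 57.4 → Q' = 7.3034.
ΔQ = 13.7528 − 7.3034 = 6.4494; the wedge equals the tax, 57.4.
Welfare loss = ½ × 6.4494 × 57.4 = $185.10.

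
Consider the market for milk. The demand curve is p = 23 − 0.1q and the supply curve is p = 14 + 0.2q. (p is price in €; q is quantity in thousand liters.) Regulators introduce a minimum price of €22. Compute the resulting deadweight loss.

Competitive equilibrium: 23 − 0.1q = 14 + 0.2q → q* = 30, p* = 20.
At the floor p = 22, quantity demanded = (23 − 22)/0.1 = 10.
Sellers' marginal cost at q' = 10: 14 + 0.2·10 = 16.
Δq = 30 − 10 = 20; wedge = 22 − 16 = 6.
DWL = ½ × 20 × 6 = €60 thousand.

€60 thousand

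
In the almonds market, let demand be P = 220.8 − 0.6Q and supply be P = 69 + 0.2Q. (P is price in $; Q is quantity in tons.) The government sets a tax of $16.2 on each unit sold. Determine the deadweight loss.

Competitive equilibrium: 220.8 − 0.6Q = 69 + 0.2Q → Q* = 189.75, P* = 106.95.
With the tax, the buyer price exceeds the seller price by 16.2: (220.8 − 0.6Q) − (69 + 0.2Q) = 16.2 → Q' = 169.5.
ΔQ = 189.75 − 169.5 = 20.25; the wedge equals the tax, 16.2.
DWL = ½ × 20.25 × 16.2 = $164.025.

$164.025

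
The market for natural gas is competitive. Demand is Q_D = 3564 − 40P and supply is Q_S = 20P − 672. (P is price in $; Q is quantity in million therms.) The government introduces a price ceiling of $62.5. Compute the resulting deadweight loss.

In inverse form: demand P = 89.1 − 0.025Q, supply P = 33.6 + 0.05Q.
Competitive equilibrium: 89.1 − 0.025Q = 33.6 + 0.05Q → Q* = 740, P* = 70.6.
At the ceiling P = 62.5, quantity supplied = (62.5 − 33.6)/0.05 = 578.
Willingness to pay at Q' = 578: 89.1 − 0.025·578 = 74.65.
ΔQ = 740 − 578 = 162; wedge = 74.65 − 62.5 = 12.15.
DWL = ½ × 162 × 12.15 = $984.15 million.

$984.15 million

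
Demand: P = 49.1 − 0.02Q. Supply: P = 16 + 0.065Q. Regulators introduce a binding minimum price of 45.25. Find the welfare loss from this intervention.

Competitive equilibrium: 49.1 − 0.02Q = 16 + 0.065Q → Q* = 389.4118, P* = 41.3118.
At the floor P = 45.25, quantity demanded = (49.1 − 45.25)/0.02 = 192.5.
Sellers' marginal cost at Q' = 192.5: 16 + 0.065·192.5 = 28.5125.
ΔQ = 389.4118 − 192.5 = 196.9118; wedge = 45.25 − 28.5125 = 16.7375.
Welfare loss = ½ × 196.9118 × 16.7375 = 1647.91.

1647.91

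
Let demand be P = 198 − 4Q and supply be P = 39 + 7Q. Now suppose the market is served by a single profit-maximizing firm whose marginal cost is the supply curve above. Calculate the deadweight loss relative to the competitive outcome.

81.72

Competitive equilibrium: 198 − 4Q = 39 + 7Q → Q* = 14.4545, P* = 140.1818.
Marginal revenue: MR = 198 − 8Q. Set MR = MC: 198 − 8Q = 39 + 7Q → Q_m = 10.6.
Price P_m = 198 − 4·10.6 = 155.6; MC(Q_m) = 39 + 7·10.6 = 113.2.
Competitive Q* = 14.4545, so ΔQ = 3.8545; wedge = 155.6 − 113.2 = 42.4.
Welfare loss = ½ × 3.8545 × 42.4 = 81.72.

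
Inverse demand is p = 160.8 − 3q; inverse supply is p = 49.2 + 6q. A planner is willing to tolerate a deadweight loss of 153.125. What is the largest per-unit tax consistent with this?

52.5

Competitive equilibrium: 160.8 − 3q = 49.2 + 6q → q* = 12.4, p* = 123.6.
A tax t gives Δq = t/9 and wedge t, so DWL = t²/18.
t²/18 = 153.125 → t² = 2756.25 → t = 52.5.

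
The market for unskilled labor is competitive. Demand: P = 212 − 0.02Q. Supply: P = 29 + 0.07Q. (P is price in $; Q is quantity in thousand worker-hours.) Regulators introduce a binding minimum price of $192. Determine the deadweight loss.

$48050 thousand

Competitive equilibrium: 212 − 0.02Q = 29 + 0.07Q → Q* = 2033.3333, P* = 171.3333.
At the floor P = 192, quantity demanded = (212 − 192)/0.02 = 1000.
Sellers' marginal cost at Q' = 1000: 29 + 0.07·1000 = 99.
ΔQ = 2033.3333 − 1000 = 1033.3333; wedge = 192 − 99 = 93.
The triangle = ½ × 1033.3333 × 93 = $48050 thousand.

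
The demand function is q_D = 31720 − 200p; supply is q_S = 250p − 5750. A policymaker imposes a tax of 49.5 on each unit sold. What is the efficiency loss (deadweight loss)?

136125

In inverse form: demand p = 158.6 − 0.005q, supply p = 23 + 0.004q.
Competitive equilibrium: 158.6 − 0.005q = 23 + 0.004q → q* = 15066.6667, p* = 83.2667.
With the tax, the buyer price exceeds the seller price by 49.5: (158.6 − 0.005q) − (23 + 0.004q) = 49.5 → q' = 9566.6667.
Δq = 15066.6667 − 9566.6667 = 5500; the wedge equals the tax, 49.5.
Welfare loss = ½ × 5500 × 49.5 = 136125.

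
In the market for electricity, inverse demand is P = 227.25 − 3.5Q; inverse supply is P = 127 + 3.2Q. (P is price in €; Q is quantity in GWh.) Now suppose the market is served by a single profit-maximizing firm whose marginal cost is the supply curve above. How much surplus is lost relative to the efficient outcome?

€88.31

Competitive equilibrium: 227.25 − 3.5Q = 127 + 3.2Q → Q* = 14.9627, P* = 174.8806.
Marginal revenue: MR = 227.25 − 7Q. Set MR = MC: 227.25 − 7Q = 127 + 3.2Q → Q_m = 9.8284.
Price P_m = 227.25 − 3.5·9.8284 = 192.8506; MC(Q_m) = 127 + 3.2·9.8284 = 158.4509.
Competitive Q* = 14.9627, so ΔQ = 5.1343; wedge = 192.8506 − 158.4509 = 34.3997.
Deadweight loss = ½ × 5.1343 × 34.3997 = €88.31.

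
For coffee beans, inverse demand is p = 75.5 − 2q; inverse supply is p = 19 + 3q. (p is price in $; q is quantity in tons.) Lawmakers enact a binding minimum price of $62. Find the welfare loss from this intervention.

Competitive equilibrium: 75.5 − 2q = 19 + 3q → q* = 11.3, p* = 52.9.
At the floor p = 62, quantity demanded = (75.5 − 62)/2 = 6.75.
Sellers' marginal cost at q' = 6.75: 19 + 3·6.75 = 39.25.
Δq = 11.3 − 6.75 = 4.55; wedge = 62 − 39.25 = 22.75.
Welfare loss = ½ × 4.55 × 22.75 = $51.76.

$51.76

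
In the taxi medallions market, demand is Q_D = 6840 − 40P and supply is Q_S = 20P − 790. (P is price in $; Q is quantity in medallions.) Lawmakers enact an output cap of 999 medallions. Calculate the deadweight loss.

In inverse form: demand P = 171 − 0.025Q, supply P = 39.5 + 0.05Q.
Competitive equilibrium: 171 − 0.025Q = 39.5 + 0.05Q → Q* = 1753.3333, P* = 127.1667.
At Q = 999: demand price = 171 − 0.025·999 = 146.025; supply price = 39.5 + 0.05·999 = 89.45.
ΔQ = 1753.3333 − 999 = 754.3333; wedge = 146.025 − 89.45 = 56.575.
Deadweight loss = ½ × 754.3333 × 56.575 = $21338.20.

$21338.20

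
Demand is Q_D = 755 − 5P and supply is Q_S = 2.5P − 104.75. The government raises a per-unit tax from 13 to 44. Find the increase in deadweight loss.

1472.50

In inverse form: demand P = 151 − 0.2Q, supply P = 41.9 + 0.4Q.
Competitive equilibrium: 151 − 0.2Q = 41.9 + 0.4Q → Q* = 181.8333, P* = 114.6333.
For a per-unit tax t: ΔQ = t/0.6, so DWL = ½·t·(t/0.6) = t²/1.2.
At t = 13: DWL = 140.833. At t = 44: DWL = 1613.333.
Increase = 1613.333 − 140.833 = 1472.50.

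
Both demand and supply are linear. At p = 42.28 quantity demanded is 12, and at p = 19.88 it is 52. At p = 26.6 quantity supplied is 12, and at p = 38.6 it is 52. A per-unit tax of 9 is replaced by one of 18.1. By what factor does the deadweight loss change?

Demand slope = (19.88 − 42.28)/(52 − 12) = −0.56, so p = 49 − 0.56q.
Supply slope = (38.6 − 26.6)/(52 − 12) = 0.3, so p = 23 + 0.3q.
Competitive equilibrium: 49 − 0.56q = 23 + 0.3q → q* = 30.2326, p* = 32.0698.
For a per-unit tax t: Δq = t/0.86, so DWL = ½·t·(t/0.86) = t²/1.72.
At t = 9: DWL = 47.093. At t = 18.1: DWL = 190.471.
Ratio = (18.1/9)² = 4.045.

4.045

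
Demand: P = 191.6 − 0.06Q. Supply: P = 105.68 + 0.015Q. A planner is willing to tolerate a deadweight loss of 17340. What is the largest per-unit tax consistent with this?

51

Competitive equilibrium: 191.6 − 0.06Q = 105.68 + 0.015Q → Q* = 1145.6, P* = 122.864.
A tax t gives ΔQ = t/0.075 and wedge t, so DWL = t²/0.15.
t²/0.15 = 17340 → t² = 2601 → t = 51.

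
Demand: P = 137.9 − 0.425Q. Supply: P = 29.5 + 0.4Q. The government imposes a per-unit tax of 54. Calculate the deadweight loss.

Competitive equilibrium: 137.9 − 0.425Q = 29.5 + 0.4Q → Q* = 131.3939, P* = 82.0576.
With the tax, the buyer price exceeds the seller price by 54: (137.9 − 0.425Q) − (29.5 + 0.4Q) = 54 → Q' = 65.9394.
ΔQ = 131.3939 − 65.9394 = 65.4545; the wedge equals the tax, 54.
Welfare loss = ½ × 65.4545 × 54 = 1767.27.

1767.27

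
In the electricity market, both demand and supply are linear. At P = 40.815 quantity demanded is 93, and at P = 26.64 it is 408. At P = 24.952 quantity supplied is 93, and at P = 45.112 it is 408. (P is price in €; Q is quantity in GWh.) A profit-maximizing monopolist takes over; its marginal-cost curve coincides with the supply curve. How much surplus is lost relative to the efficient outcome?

€264.77

Demand slope = (26.64 − 40.815)/(408 − 93) = −0.045, so P = 45 − 0.045Q.
Supply slope = (45.112 − 24.952)/(408 − 93) = 0.064, so P = 19 + 0.064Q.
Competitive equilibrium: 45 − 0.045Q = 19 + 0.064Q → Q* = 238.5321, P* = 34.2661.
Marginal revenue: MR = 45 − 0.09Q. Set MR = MC: 45 − 0.09Q = 19 + 0.064Q → Q_m = 168.8312.
Price P_m = 45 − 0.045·168.8312 = 37.4026; MC(Q_m) = 19 + 0.064·168.8312 = 29.8052.
Competitive Q* = 238.5321, so ΔQ = 69.7009; wedge = 37.4026 − 29.8052 = 7.5974.
Welfare loss = ½ × 69.7009 × 7.5974 = €264.77.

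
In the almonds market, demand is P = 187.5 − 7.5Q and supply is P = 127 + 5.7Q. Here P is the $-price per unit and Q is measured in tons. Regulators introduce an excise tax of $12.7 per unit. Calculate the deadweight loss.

$6.11

Competitive equilibrium: 187.5 − 7.5Q = 127 + 5.7Q → Q* = 4.5833, P* = 153.125.
With the tax, the buyer price exceeds the seller price by 12.7: (187.5 − 7.5Q) − (127 + 5.7Q) = 12.7 → Q' = 3.6212.
ΔQ = 4.5833 − 3.6212 = 0.9621; the wedge equals the tax, 12.7.
Deadweight loss = ½ × 0.9621 × 12.7 = $6.11.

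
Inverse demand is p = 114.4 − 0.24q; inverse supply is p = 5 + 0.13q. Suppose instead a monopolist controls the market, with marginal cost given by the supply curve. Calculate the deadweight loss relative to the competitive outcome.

Competitive equilibrium: 114.4 − 0.24q = 5 + 0.13q → q* = 295.6757, p* = 43.4378.
Marginal revenue: MR = 114.4 − 0.48q. Set MR = MC: 114.4 − 0.48q = 5 + 0.13q → q_m = 179.3443.
Price p_m = 114.4 − 0.24·179.3443 = 71.3574; MC(q_m) = 5 + 0.13·179.3443 = 28.3148.
Competitive q* = 295.6757, so Δq = 116.3314; wedge = 71.3574 − 28.3148 = 43.0426.
DWL = ½ × 116.3314 × 43.0426 = 2503.60.

2503.60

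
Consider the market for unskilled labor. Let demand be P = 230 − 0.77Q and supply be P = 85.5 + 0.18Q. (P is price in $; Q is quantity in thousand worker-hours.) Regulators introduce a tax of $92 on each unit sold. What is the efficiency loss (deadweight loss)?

Competitive equilibrium: 230 − 0.77Q = 85.5 + 0.18Q → Q* = 152.1053, P* = 112.8789.
With the tax, the buyer price exceeds the seller price by 92: (230 − 0.77Q) − (85.5 + 0.18Q) = 92 → Q' = 55.2632.
ΔQ = 152.1053 − 55.2632 = 96.8421; the wedge equals the tax, 92.
Deadweight loss = ½ × 96.8421 × 92 = $4454.74 thousand.

$4454.74 thousand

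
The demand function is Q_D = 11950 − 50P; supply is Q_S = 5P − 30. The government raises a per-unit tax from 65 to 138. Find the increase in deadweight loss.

33679.55

In inverse form: demand P = 239 − 0.02Q, supply P = 6 + 0.2Q.
Competitive equilibrium: 239 − 0.02Q = 6 + 0.2Q → Q* = 1059.0909, P* = 217.8182.
For a per-unit tax t: ΔQ = t/0.22, so DWL = ½·t·(t/0.22) = t²/0.44.
At t = 65: DWL = 9602.273. At t = 138: DWL = 43281.818.
Increase = 43281.818 − 9602.273 = 33679.55.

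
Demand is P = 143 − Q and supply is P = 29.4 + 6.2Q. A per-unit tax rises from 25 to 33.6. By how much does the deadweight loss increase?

Competitive equilibrium: 143 − Q = 29.4 + 6.2Q → Q* = 15.7778, P* = 127.2222.
For a per-unit tax t: ΔQ = t/7.2, so DWL = ½·t·(t/7.2) = t²/14.4.
At t = 25: DWL = 43.403. At t = 33.6: DWL = 78.4.
Increase = 78.4 − 43.403 = 35.

35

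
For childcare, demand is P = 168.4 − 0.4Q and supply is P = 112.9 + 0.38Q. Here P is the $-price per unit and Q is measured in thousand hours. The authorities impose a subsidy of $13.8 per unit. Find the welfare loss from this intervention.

Competitive equilibrium: 168.4 − 0.4Q = 112.9 + 0.38Q → Q* = 71.1538, P* = 139.9385.
The subsidy lowers effective supply by 13.8: P = 99.1 + 0.38Q.
New quantity: 168.4 − 0.4Q = 99.1 + 0.38Q → Q' = 88.8462.
Overproduction ΔQ = 88.8462 − 71.1538 = 17.6924; wedge = subsidy = 13.8.
DWL = ½ × 17.6924 × 13.8 = $122.08 thousand.

$122.08 thousand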